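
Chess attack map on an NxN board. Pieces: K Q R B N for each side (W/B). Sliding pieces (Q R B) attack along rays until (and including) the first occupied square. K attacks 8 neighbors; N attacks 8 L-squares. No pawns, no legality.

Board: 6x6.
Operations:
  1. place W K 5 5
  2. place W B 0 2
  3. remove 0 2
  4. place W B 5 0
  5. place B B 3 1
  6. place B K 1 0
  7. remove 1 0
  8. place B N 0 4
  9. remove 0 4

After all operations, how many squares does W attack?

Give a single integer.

Op 1: place WK@(5,5)
Op 2: place WB@(0,2)
Op 3: remove (0,2)
Op 4: place WB@(5,0)
Op 5: place BB@(3,1)
Op 6: place BK@(1,0)
Op 7: remove (1,0)
Op 8: place BN@(0,4)
Op 9: remove (0,4)
Per-piece attacks for W:
  WB@(5,0): attacks (4,1) (3,2) (2,3) (1,4) (0,5)
  WK@(5,5): attacks (5,4) (4,5) (4,4)
Union (8 distinct): (0,5) (1,4) (2,3) (3,2) (4,1) (4,4) (4,5) (5,4)

Answer: 8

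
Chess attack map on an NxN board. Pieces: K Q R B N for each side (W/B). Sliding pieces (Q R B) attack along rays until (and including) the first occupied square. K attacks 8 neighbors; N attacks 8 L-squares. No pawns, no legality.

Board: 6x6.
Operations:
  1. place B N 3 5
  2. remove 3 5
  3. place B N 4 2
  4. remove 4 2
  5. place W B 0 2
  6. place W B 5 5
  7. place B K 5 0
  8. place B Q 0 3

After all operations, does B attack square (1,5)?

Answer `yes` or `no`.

Answer: no

Derivation:
Op 1: place BN@(3,5)
Op 2: remove (3,5)
Op 3: place BN@(4,2)
Op 4: remove (4,2)
Op 5: place WB@(0,2)
Op 6: place WB@(5,5)
Op 7: place BK@(5,0)
Op 8: place BQ@(0,3)
Per-piece attacks for B:
  BQ@(0,3): attacks (0,4) (0,5) (0,2) (1,3) (2,3) (3,3) (4,3) (5,3) (1,4) (2,5) (1,2) (2,1) (3,0) [ray(0,-1) blocked at (0,2)]
  BK@(5,0): attacks (5,1) (4,0) (4,1)
B attacks (1,5): no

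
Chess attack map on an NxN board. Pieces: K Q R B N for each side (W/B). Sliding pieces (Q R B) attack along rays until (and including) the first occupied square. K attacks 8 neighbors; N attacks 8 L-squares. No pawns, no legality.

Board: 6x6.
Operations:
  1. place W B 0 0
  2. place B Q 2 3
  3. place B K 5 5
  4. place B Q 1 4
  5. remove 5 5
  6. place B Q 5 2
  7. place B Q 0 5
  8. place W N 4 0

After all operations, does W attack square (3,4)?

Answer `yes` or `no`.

Op 1: place WB@(0,0)
Op 2: place BQ@(2,3)
Op 3: place BK@(5,5)
Op 4: place BQ@(1,4)
Op 5: remove (5,5)
Op 6: place BQ@(5,2)
Op 7: place BQ@(0,5)
Op 8: place WN@(4,0)
Per-piece attacks for W:
  WB@(0,0): attacks (1,1) (2,2) (3,3) (4,4) (5,5)
  WN@(4,0): attacks (5,2) (3,2) (2,1)
W attacks (3,4): no

Answer: no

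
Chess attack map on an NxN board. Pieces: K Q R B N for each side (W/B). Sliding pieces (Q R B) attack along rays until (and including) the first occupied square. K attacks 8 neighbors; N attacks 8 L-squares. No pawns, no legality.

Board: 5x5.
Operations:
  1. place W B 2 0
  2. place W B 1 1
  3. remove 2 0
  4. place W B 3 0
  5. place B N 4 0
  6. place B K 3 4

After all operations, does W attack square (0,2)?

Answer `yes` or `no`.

Answer: yes

Derivation:
Op 1: place WB@(2,0)
Op 2: place WB@(1,1)
Op 3: remove (2,0)
Op 4: place WB@(3,0)
Op 5: place BN@(4,0)
Op 6: place BK@(3,4)
Per-piece attacks for W:
  WB@(1,1): attacks (2,2) (3,3) (4,4) (2,0) (0,2) (0,0)
  WB@(3,0): attacks (4,1) (2,1) (1,2) (0,3)
W attacks (0,2): yes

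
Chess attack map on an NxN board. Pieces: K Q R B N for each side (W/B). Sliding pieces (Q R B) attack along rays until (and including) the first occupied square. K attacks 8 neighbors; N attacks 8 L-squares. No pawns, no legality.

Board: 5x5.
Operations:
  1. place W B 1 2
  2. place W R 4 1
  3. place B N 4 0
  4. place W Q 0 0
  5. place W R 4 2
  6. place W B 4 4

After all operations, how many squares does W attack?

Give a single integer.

Answer: 22

Derivation:
Op 1: place WB@(1,2)
Op 2: place WR@(4,1)
Op 3: place BN@(4,0)
Op 4: place WQ@(0,0)
Op 5: place WR@(4,2)
Op 6: place WB@(4,4)
Per-piece attacks for W:
  WQ@(0,0): attacks (0,1) (0,2) (0,3) (0,4) (1,0) (2,0) (3,0) (4,0) (1,1) (2,2) (3,3) (4,4) [ray(1,0) blocked at (4,0); ray(1,1) blocked at (4,4)]
  WB@(1,2): attacks (2,3) (3,4) (2,1) (3,0) (0,3) (0,1)
  WR@(4,1): attacks (4,2) (4,0) (3,1) (2,1) (1,1) (0,1) [ray(0,1) blocked at (4,2); ray(0,-1) blocked at (4,0)]
  WR@(4,2): attacks (4,3) (4,4) (4,1) (3,2) (2,2) (1,2) [ray(0,1) blocked at (4,4); ray(0,-1) blocked at (4,1); ray(-1,0) blocked at (1,2)]
  WB@(4,4): attacks (3,3) (2,2) (1,1) (0,0) [ray(-1,-1) blocked at (0,0)]
Union (22 distinct): (0,0) (0,1) (0,2) (0,3) (0,4) (1,0) (1,1) (1,2) (2,0) (2,1) (2,2) (2,3) (3,0) (3,1) (3,2) (3,3) (3,4) (4,0) (4,1) (4,2) (4,3) (4,4)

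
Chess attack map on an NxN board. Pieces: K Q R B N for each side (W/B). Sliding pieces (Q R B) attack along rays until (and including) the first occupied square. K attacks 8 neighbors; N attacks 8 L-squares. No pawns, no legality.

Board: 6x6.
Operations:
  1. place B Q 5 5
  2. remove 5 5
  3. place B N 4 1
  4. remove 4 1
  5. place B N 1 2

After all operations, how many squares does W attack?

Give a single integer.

Answer: 0

Derivation:
Op 1: place BQ@(5,5)
Op 2: remove (5,5)
Op 3: place BN@(4,1)
Op 4: remove (4,1)
Op 5: place BN@(1,2)
Per-piece attacks for W:
Union (0 distinct): (none)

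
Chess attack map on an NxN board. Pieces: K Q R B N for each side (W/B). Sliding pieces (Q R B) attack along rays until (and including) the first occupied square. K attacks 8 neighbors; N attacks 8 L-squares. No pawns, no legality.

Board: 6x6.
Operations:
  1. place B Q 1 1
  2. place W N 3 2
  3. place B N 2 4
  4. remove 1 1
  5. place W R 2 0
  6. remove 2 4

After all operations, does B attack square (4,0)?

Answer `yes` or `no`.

Answer: no

Derivation:
Op 1: place BQ@(1,1)
Op 2: place WN@(3,2)
Op 3: place BN@(2,4)
Op 4: remove (1,1)
Op 5: place WR@(2,0)
Op 6: remove (2,4)
Per-piece attacks for B:
B attacks (4,0): no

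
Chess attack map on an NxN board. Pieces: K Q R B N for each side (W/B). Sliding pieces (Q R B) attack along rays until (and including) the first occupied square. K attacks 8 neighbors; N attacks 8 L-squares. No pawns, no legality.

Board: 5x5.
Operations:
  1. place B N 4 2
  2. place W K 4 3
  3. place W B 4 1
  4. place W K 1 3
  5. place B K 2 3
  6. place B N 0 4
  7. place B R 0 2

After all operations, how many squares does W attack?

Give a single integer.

Answer: 14

Derivation:
Op 1: place BN@(4,2)
Op 2: place WK@(4,3)
Op 3: place WB@(4,1)
Op 4: place WK@(1,3)
Op 5: place BK@(2,3)
Op 6: place BN@(0,4)
Op 7: place BR@(0,2)
Per-piece attacks for W:
  WK@(1,3): attacks (1,4) (1,2) (2,3) (0,3) (2,4) (2,2) (0,4) (0,2)
  WB@(4,1): attacks (3,2) (2,3) (3,0) [ray(-1,1) blocked at (2,3)]
  WK@(4,3): attacks (4,4) (4,2) (3,3) (3,4) (3,2)
Union (14 distinct): (0,2) (0,3) (0,4) (1,2) (1,4) (2,2) (2,3) (2,4) (3,0) (3,2) (3,3) (3,4) (4,2) (4,4)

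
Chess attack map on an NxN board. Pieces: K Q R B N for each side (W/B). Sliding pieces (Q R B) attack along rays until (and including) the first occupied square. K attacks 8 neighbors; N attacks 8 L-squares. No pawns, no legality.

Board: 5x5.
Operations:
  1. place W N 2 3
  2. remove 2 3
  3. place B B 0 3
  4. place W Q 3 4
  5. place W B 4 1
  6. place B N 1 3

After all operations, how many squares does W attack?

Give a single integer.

Op 1: place WN@(2,3)
Op 2: remove (2,3)
Op 3: place BB@(0,3)
Op 4: place WQ@(3,4)
Op 5: place WB@(4,1)
Op 6: place BN@(1,3)
Per-piece attacks for W:
  WQ@(3,4): attacks (3,3) (3,2) (3,1) (3,0) (4,4) (2,4) (1,4) (0,4) (4,3) (2,3) (1,2) (0,1)
  WB@(4,1): attacks (3,2) (2,3) (1,4) (3,0)
Union (12 distinct): (0,1) (0,4) (1,2) (1,4) (2,3) (2,4) (3,0) (3,1) (3,2) (3,3) (4,3) (4,4)

Answer: 12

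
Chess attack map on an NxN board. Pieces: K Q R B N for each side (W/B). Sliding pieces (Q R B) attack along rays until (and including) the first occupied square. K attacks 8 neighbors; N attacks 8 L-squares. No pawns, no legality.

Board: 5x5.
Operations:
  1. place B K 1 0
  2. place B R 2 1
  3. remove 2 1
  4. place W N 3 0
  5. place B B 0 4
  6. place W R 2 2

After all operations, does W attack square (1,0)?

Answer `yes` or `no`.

Answer: no

Derivation:
Op 1: place BK@(1,0)
Op 2: place BR@(2,1)
Op 3: remove (2,1)
Op 4: place WN@(3,0)
Op 5: place BB@(0,4)
Op 6: place WR@(2,2)
Per-piece attacks for W:
  WR@(2,2): attacks (2,3) (2,4) (2,1) (2,0) (3,2) (4,2) (1,2) (0,2)
  WN@(3,0): attacks (4,2) (2,2) (1,1)
W attacks (1,0): no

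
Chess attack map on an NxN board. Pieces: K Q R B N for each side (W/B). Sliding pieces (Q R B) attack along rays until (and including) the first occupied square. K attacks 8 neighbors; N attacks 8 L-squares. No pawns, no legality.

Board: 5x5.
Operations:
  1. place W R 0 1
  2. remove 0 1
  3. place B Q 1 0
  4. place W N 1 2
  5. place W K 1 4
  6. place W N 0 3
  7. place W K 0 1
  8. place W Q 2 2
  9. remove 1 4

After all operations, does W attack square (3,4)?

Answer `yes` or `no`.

Op 1: place WR@(0,1)
Op 2: remove (0,1)
Op 3: place BQ@(1,0)
Op 4: place WN@(1,2)
Op 5: place WK@(1,4)
Op 6: place WN@(0,3)
Op 7: place WK@(0,1)
Op 8: place WQ@(2,2)
Op 9: remove (1,4)
Per-piece attacks for W:
  WK@(0,1): attacks (0,2) (0,0) (1,1) (1,2) (1,0)
  WN@(0,3): attacks (2,4) (1,1) (2,2)
  WN@(1,2): attacks (2,4) (3,3) (0,4) (2,0) (3,1) (0,0)
  WQ@(2,2): attacks (2,3) (2,4) (2,1) (2,0) (3,2) (4,2) (1,2) (3,3) (4,4) (3,1) (4,0) (1,3) (0,4) (1,1) (0,0) [ray(-1,0) blocked at (1,2)]
W attacks (3,4): no

Answer: no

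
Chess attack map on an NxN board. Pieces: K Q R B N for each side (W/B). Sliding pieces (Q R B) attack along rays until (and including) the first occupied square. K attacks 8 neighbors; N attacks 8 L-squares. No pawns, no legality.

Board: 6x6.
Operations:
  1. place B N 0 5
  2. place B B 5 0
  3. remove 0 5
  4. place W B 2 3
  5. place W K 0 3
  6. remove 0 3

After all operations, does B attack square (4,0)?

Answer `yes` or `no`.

Answer: no

Derivation:
Op 1: place BN@(0,5)
Op 2: place BB@(5,0)
Op 3: remove (0,5)
Op 4: place WB@(2,3)
Op 5: place WK@(0,3)
Op 6: remove (0,3)
Per-piece attacks for B:
  BB@(5,0): attacks (4,1) (3,2) (2,3) [ray(-1,1) blocked at (2,3)]
B attacks (4,0): no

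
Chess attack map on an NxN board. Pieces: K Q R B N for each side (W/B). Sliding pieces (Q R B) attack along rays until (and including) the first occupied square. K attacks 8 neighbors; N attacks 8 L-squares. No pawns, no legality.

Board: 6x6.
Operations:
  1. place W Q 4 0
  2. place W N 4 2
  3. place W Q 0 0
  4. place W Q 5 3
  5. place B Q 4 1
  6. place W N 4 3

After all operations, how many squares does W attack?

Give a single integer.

Answer: 29

Derivation:
Op 1: place WQ@(4,0)
Op 2: place WN@(4,2)
Op 3: place WQ@(0,0)
Op 4: place WQ@(5,3)
Op 5: place BQ@(4,1)
Op 6: place WN@(4,3)
Per-piece attacks for W:
  WQ@(0,0): attacks (0,1) (0,2) (0,3) (0,4) (0,5) (1,0) (2,0) (3,0) (4,0) (1,1) (2,2) (3,3) (4,4) (5,5) [ray(1,0) blocked at (4,0)]
  WQ@(4,0): attacks (4,1) (5,0) (3,0) (2,0) (1,0) (0,0) (5,1) (3,1) (2,2) (1,3) (0,4) [ray(0,1) blocked at (4,1); ray(-1,0) blocked at (0,0)]
  WN@(4,2): attacks (5,4) (3,4) (2,3) (5,0) (3,0) (2,1)
  WN@(4,3): attacks (5,5) (3,5) (2,4) (5,1) (3,1) (2,2)
  WQ@(5,3): attacks (5,4) (5,5) (5,2) (5,1) (5,0) (4,3) (4,4) (3,5) (4,2) [ray(-1,0) blocked at (4,3); ray(-1,-1) blocked at (4,2)]
Union (29 distinct): (0,0) (0,1) (0,2) (0,3) (0,4) (0,5) (1,0) (1,1) (1,3) (2,0) (2,1) (2,2) (2,3) (2,4) (3,0) (3,1) (3,3) (3,4) (3,5) (4,0) (4,1) (4,2) (4,3) (4,4) (5,0) (5,1) (5,2) (5,4) (5,5)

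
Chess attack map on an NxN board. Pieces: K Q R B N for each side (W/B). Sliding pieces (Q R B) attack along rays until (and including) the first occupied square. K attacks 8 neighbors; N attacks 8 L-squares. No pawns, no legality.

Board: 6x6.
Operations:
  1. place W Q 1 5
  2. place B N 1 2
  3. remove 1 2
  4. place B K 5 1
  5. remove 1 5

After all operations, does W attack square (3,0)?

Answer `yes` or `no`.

Op 1: place WQ@(1,5)
Op 2: place BN@(1,2)
Op 3: remove (1,2)
Op 4: place BK@(5,1)
Op 5: remove (1,5)
Per-piece attacks for W:
W attacks (3,0): no

Answer: no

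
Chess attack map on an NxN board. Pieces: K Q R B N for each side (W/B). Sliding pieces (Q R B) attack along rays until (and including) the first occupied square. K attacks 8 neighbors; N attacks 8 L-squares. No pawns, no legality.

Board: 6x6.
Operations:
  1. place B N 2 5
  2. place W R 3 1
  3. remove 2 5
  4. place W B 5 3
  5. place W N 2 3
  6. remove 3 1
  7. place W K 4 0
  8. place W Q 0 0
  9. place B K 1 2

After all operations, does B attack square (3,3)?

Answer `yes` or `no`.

Op 1: place BN@(2,5)
Op 2: place WR@(3,1)
Op 3: remove (2,5)
Op 4: place WB@(5,3)
Op 5: place WN@(2,3)
Op 6: remove (3,1)
Op 7: place WK@(4,0)
Op 8: place WQ@(0,0)
Op 9: place BK@(1,2)
Per-piece attacks for B:
  BK@(1,2): attacks (1,3) (1,1) (2,2) (0,2) (2,3) (2,1) (0,3) (0,1)
B attacks (3,3): no

Answer: no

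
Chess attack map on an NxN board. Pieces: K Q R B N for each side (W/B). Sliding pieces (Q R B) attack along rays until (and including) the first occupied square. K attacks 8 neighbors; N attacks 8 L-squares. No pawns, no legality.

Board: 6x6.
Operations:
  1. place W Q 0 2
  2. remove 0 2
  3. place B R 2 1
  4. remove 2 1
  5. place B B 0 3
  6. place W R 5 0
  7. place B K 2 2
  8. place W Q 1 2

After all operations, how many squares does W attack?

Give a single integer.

Answer: 22

Derivation:
Op 1: place WQ@(0,2)
Op 2: remove (0,2)
Op 3: place BR@(2,1)
Op 4: remove (2,1)
Op 5: place BB@(0,3)
Op 6: place WR@(5,0)
Op 7: place BK@(2,2)
Op 8: place WQ@(1,2)
Per-piece attacks for W:
  WQ@(1,2): attacks (1,3) (1,4) (1,5) (1,1) (1,0) (2,2) (0,2) (2,3) (3,4) (4,5) (2,1) (3,0) (0,3) (0,1) [ray(1,0) blocked at (2,2); ray(-1,1) blocked at (0,3)]
  WR@(5,0): attacks (5,1) (5,2) (5,3) (5,4) (5,5) (4,0) (3,0) (2,0) (1,0) (0,0)
Union (22 distinct): (0,0) (0,1) (0,2) (0,3) (1,0) (1,1) (1,3) (1,4) (1,5) (2,0) (2,1) (2,2) (2,3) (3,0) (3,4) (4,0) (4,5) (5,1) (5,2) (5,3) (5,4) (5,5)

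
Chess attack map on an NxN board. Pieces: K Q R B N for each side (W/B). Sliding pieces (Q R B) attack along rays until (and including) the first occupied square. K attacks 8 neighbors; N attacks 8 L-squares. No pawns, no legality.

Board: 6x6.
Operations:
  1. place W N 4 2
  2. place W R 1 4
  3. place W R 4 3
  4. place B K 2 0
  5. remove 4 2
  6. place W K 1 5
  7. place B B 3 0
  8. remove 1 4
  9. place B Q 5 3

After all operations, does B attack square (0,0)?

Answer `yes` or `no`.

Op 1: place WN@(4,2)
Op 2: place WR@(1,4)
Op 3: place WR@(4,3)
Op 4: place BK@(2,0)
Op 5: remove (4,2)
Op 6: place WK@(1,5)
Op 7: place BB@(3,0)
Op 8: remove (1,4)
Op 9: place BQ@(5,3)
Per-piece attacks for B:
  BK@(2,0): attacks (2,1) (3,0) (1,0) (3,1) (1,1)
  BB@(3,0): attacks (4,1) (5,2) (2,1) (1,2) (0,3)
  BQ@(5,3): attacks (5,4) (5,5) (5,2) (5,1) (5,0) (4,3) (4,4) (3,5) (4,2) (3,1) (2,0) [ray(-1,0) blocked at (4,3); ray(-1,-1) blocked at (2,0)]
B attacks (0,0): no

Answer: no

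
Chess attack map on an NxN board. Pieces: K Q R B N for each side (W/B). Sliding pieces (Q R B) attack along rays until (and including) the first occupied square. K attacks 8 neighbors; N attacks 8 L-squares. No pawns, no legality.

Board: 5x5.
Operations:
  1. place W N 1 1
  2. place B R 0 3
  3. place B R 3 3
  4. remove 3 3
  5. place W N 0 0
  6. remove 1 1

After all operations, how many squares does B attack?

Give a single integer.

Answer: 8

Derivation:
Op 1: place WN@(1,1)
Op 2: place BR@(0,3)
Op 3: place BR@(3,3)
Op 4: remove (3,3)
Op 5: place WN@(0,0)
Op 6: remove (1,1)
Per-piece attacks for B:
  BR@(0,3): attacks (0,4) (0,2) (0,1) (0,0) (1,3) (2,3) (3,3) (4,3) [ray(0,-1) blocked at (0,0)]
Union (8 distinct): (0,0) (0,1) (0,2) (0,4) (1,3) (2,3) (3,3) (4,3)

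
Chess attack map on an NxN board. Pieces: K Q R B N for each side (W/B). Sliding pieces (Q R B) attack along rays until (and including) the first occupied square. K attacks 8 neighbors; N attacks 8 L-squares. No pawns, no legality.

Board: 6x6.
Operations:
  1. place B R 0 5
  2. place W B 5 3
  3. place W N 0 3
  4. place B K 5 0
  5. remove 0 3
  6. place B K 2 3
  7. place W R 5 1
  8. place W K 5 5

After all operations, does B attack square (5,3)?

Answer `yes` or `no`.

Answer: no

Derivation:
Op 1: place BR@(0,5)
Op 2: place WB@(5,3)
Op 3: place WN@(0,3)
Op 4: place BK@(5,0)
Op 5: remove (0,3)
Op 6: place BK@(2,3)
Op 7: place WR@(5,1)
Op 8: place WK@(5,5)
Per-piece attacks for B:
  BR@(0,5): attacks (0,4) (0,3) (0,2) (0,1) (0,0) (1,5) (2,5) (3,5) (4,5) (5,5) [ray(1,0) blocked at (5,5)]
  BK@(2,3): attacks (2,4) (2,2) (3,3) (1,3) (3,4) (3,2) (1,4) (1,2)
  BK@(5,0): attacks (5,1) (4,0) (4,1)
B attacks (5,3): no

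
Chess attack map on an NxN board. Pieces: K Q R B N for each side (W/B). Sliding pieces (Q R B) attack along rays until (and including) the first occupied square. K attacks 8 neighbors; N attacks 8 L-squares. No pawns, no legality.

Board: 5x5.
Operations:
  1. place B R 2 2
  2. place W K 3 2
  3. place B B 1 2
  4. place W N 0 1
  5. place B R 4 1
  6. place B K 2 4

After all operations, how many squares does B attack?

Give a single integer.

Answer: 19

Derivation:
Op 1: place BR@(2,2)
Op 2: place WK@(3,2)
Op 3: place BB@(1,2)
Op 4: place WN@(0,1)
Op 5: place BR@(4,1)
Op 6: place BK@(2,4)
Per-piece attacks for B:
  BB@(1,2): attacks (2,3) (3,4) (2,1) (3,0) (0,3) (0,1) [ray(-1,-1) blocked at (0,1)]
  BR@(2,2): attacks (2,3) (2,4) (2,1) (2,0) (3,2) (1,2) [ray(0,1) blocked at (2,4); ray(1,0) blocked at (3,2); ray(-1,0) blocked at (1,2)]
  BK@(2,4): attacks (2,3) (3,4) (1,4) (3,3) (1,3)
  BR@(4,1): attacks (4,2) (4,3) (4,4) (4,0) (3,1) (2,1) (1,1) (0,1) [ray(-1,0) blocked at (0,1)]
Union (19 distinct): (0,1) (0,3) (1,1) (1,2) (1,3) (1,4) (2,0) (2,1) (2,3) (2,4) (3,0) (3,1) (3,2) (3,3) (3,4) (4,0) (4,2) (4,3) (4,4)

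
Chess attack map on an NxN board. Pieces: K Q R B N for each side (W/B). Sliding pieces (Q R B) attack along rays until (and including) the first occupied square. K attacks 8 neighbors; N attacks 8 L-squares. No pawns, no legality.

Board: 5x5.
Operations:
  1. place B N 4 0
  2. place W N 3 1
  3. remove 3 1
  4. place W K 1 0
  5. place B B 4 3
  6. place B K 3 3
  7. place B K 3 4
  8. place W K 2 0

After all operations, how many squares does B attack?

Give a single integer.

Op 1: place BN@(4,0)
Op 2: place WN@(3,1)
Op 3: remove (3,1)
Op 4: place WK@(1,0)
Op 5: place BB@(4,3)
Op 6: place BK@(3,3)
Op 7: place BK@(3,4)
Op 8: place WK@(2,0)
Per-piece attacks for B:
  BK@(3,3): attacks (3,4) (3,2) (4,3) (2,3) (4,4) (4,2) (2,4) (2,2)
  BK@(3,4): attacks (3,3) (4,4) (2,4) (4,3) (2,3)
  BN@(4,0): attacks (3,2) (2,1)
  BB@(4,3): attacks (3,4) (3,2) (2,1) (1,0) [ray(-1,1) blocked at (3,4); ray(-1,-1) blocked at (1,0)]
Union (11 distinct): (1,0) (2,1) (2,2) (2,3) (2,4) (3,2) (3,3) (3,4) (4,2) (4,3) (4,4)

Answer: 11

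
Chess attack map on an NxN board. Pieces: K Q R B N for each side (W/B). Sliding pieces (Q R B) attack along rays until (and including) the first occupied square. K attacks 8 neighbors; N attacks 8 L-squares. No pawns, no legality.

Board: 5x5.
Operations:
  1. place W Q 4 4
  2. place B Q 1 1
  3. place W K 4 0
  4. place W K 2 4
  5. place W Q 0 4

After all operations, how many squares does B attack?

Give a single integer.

Answer: 14

Derivation:
Op 1: place WQ@(4,4)
Op 2: place BQ@(1,1)
Op 3: place WK@(4,0)
Op 4: place WK@(2,4)
Op 5: place WQ@(0,4)
Per-piece attacks for B:
  BQ@(1,1): attacks (1,2) (1,3) (1,4) (1,0) (2,1) (3,1) (4,1) (0,1) (2,2) (3,3) (4,4) (2,0) (0,2) (0,0) [ray(1,1) blocked at (4,4)]
Union (14 distinct): (0,0) (0,1) (0,2) (1,0) (1,2) (1,3) (1,4) (2,0) (2,1) (2,2) (3,1) (3,3) (4,1) (4,4)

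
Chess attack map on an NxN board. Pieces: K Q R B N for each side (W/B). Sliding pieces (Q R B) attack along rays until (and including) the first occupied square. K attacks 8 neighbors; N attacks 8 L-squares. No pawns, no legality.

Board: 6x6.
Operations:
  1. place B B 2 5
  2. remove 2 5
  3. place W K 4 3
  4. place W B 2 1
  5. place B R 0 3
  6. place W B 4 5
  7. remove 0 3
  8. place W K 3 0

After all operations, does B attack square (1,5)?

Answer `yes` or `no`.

Op 1: place BB@(2,5)
Op 2: remove (2,5)
Op 3: place WK@(4,3)
Op 4: place WB@(2,1)
Op 5: place BR@(0,3)
Op 6: place WB@(4,5)
Op 7: remove (0,3)
Op 8: place WK@(3,0)
Per-piece attacks for B:
B attacks (1,5): no

Answer: no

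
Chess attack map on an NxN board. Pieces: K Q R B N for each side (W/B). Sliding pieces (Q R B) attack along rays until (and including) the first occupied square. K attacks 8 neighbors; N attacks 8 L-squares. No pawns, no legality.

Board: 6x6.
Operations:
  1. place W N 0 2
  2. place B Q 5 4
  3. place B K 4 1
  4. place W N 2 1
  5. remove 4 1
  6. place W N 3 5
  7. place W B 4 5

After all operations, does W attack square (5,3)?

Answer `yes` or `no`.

Op 1: place WN@(0,2)
Op 2: place BQ@(5,4)
Op 3: place BK@(4,1)
Op 4: place WN@(2,1)
Op 5: remove (4,1)
Op 6: place WN@(3,5)
Op 7: place WB@(4,5)
Per-piece attacks for W:
  WN@(0,2): attacks (1,4) (2,3) (1,0) (2,1)
  WN@(2,1): attacks (3,3) (4,2) (1,3) (0,2) (4,0) (0,0)
  WN@(3,5): attacks (4,3) (5,4) (2,3) (1,4)
  WB@(4,5): attacks (5,4) (3,4) (2,3) (1,2) (0,1) [ray(1,-1) blocked at (5,4)]
W attacks (5,3): no

Answer: no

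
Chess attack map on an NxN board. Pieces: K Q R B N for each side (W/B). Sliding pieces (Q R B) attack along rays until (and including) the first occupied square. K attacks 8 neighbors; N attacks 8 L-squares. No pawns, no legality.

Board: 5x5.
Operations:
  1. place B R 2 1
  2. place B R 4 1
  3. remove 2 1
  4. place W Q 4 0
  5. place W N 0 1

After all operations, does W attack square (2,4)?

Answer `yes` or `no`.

Answer: no

Derivation:
Op 1: place BR@(2,1)
Op 2: place BR@(4,1)
Op 3: remove (2,1)
Op 4: place WQ@(4,0)
Op 5: place WN@(0,1)
Per-piece attacks for W:
  WN@(0,1): attacks (1,3) (2,2) (2,0)
  WQ@(4,0): attacks (4,1) (3,0) (2,0) (1,0) (0,0) (3,1) (2,2) (1,3) (0,4) [ray(0,1) blocked at (4,1)]
W attacks (2,4): no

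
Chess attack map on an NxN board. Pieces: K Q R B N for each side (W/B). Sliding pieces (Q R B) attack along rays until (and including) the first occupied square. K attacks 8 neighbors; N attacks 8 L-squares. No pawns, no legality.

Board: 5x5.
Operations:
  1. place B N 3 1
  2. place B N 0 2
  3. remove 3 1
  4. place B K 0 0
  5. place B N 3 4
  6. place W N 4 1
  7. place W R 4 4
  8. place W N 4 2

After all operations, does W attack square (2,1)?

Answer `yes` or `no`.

Op 1: place BN@(3,1)
Op 2: place BN@(0,2)
Op 3: remove (3,1)
Op 4: place BK@(0,0)
Op 5: place BN@(3,4)
Op 6: place WN@(4,1)
Op 7: place WR@(4,4)
Op 8: place WN@(4,2)
Per-piece attacks for W:
  WN@(4,1): attacks (3,3) (2,2) (2,0)
  WN@(4,2): attacks (3,4) (2,3) (3,0) (2,1)
  WR@(4,4): attacks (4,3) (4,2) (3,4) [ray(0,-1) blocked at (4,2); ray(-1,0) blocked at (3,4)]
W attacks (2,1): yes

Answer: yes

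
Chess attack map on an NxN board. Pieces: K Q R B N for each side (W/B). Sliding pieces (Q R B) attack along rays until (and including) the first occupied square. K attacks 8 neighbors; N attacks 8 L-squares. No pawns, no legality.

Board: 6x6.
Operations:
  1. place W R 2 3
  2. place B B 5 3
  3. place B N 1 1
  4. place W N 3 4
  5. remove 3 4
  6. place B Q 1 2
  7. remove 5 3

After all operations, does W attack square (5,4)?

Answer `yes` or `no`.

Op 1: place WR@(2,3)
Op 2: place BB@(5,3)
Op 3: place BN@(1,1)
Op 4: place WN@(3,4)
Op 5: remove (3,4)
Op 6: place BQ@(1,2)
Op 7: remove (5,3)
Per-piece attacks for W:
  WR@(2,3): attacks (2,4) (2,5) (2,2) (2,1) (2,0) (3,3) (4,3) (5,3) (1,3) (0,3)
W attacks (5,4): no

Answer: no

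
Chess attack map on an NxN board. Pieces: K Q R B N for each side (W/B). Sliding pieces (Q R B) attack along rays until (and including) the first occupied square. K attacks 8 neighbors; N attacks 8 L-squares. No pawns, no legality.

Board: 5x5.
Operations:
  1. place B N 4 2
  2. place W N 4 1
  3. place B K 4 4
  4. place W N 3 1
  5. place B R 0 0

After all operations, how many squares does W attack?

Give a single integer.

Answer: 7

Derivation:
Op 1: place BN@(4,2)
Op 2: place WN@(4,1)
Op 3: place BK@(4,4)
Op 4: place WN@(3,1)
Op 5: place BR@(0,0)
Per-piece attacks for W:
  WN@(3,1): attacks (4,3) (2,3) (1,2) (1,0)
  WN@(4,1): attacks (3,3) (2,2) (2,0)
Union (7 distinct): (1,0) (1,2) (2,0) (2,2) (2,3) (3,3) (4,3)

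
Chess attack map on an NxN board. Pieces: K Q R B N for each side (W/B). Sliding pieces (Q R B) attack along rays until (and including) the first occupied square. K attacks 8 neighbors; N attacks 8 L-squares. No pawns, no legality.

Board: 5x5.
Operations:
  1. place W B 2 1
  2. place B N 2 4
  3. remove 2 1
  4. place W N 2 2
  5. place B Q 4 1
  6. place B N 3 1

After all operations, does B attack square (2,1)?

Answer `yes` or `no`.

Answer: no

Derivation:
Op 1: place WB@(2,1)
Op 2: place BN@(2,4)
Op 3: remove (2,1)
Op 4: place WN@(2,2)
Op 5: place BQ@(4,1)
Op 6: place BN@(3,1)
Per-piece attacks for B:
  BN@(2,4): attacks (3,2) (4,3) (1,2) (0,3)
  BN@(3,1): attacks (4,3) (2,3) (1,2) (1,0)
  BQ@(4,1): attacks (4,2) (4,3) (4,4) (4,0) (3,1) (3,2) (2,3) (1,4) (3,0) [ray(-1,0) blocked at (3,1)]
B attacks (2,1): no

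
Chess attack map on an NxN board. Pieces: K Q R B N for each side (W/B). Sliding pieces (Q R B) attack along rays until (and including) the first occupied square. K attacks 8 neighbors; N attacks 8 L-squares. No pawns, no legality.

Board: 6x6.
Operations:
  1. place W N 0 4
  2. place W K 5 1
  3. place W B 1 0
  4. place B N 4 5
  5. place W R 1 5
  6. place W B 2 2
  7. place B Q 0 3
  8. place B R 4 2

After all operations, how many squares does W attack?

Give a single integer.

Op 1: place WN@(0,4)
Op 2: place WK@(5,1)
Op 3: place WB@(1,0)
Op 4: place BN@(4,5)
Op 5: place WR@(1,5)
Op 6: place WB@(2,2)
Op 7: place BQ@(0,3)
Op 8: place BR@(4,2)
Per-piece attacks for W:
  WN@(0,4): attacks (2,5) (1,2) (2,3)
  WB@(1,0): attacks (2,1) (3,2) (4,3) (5,4) (0,1)
  WR@(1,5): attacks (1,4) (1,3) (1,2) (1,1) (1,0) (2,5) (3,5) (4,5) (0,5) [ray(0,-1) blocked at (1,0); ray(1,0) blocked at (4,5)]
  WB@(2,2): attacks (3,3) (4,4) (5,5) (3,1) (4,0) (1,3) (0,4) (1,1) (0,0) [ray(-1,1) blocked at (0,4)]
  WK@(5,1): attacks (5,2) (5,0) (4,1) (4,2) (4,0)
Union (26 distinct): (0,0) (0,1) (0,4) (0,5) (1,0) (1,1) (1,2) (1,3) (1,4) (2,1) (2,3) (2,5) (3,1) (3,2) (3,3) (3,5) (4,0) (4,1) (4,2) (4,3) (4,4) (4,5) (5,0) (5,2) (5,4) (5,5)

Answer: 26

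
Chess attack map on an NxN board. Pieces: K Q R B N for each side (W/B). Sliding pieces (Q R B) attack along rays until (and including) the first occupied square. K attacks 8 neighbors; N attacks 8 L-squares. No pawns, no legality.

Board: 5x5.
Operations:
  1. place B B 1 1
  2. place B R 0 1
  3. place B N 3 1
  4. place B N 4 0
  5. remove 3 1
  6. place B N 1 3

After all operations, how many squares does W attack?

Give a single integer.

Op 1: place BB@(1,1)
Op 2: place BR@(0,1)
Op 3: place BN@(3,1)
Op 4: place BN@(4,0)
Op 5: remove (3,1)
Op 6: place BN@(1,3)
Per-piece attacks for W:
Union (0 distinct): (none)

Answer: 0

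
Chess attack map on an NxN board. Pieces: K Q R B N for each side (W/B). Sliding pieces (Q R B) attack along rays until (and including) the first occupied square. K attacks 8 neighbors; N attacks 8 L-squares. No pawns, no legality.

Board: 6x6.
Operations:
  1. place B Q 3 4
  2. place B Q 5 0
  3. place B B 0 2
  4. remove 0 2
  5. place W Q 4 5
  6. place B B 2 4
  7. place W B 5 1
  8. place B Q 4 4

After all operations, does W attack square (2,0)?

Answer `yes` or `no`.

Op 1: place BQ@(3,4)
Op 2: place BQ@(5,0)
Op 3: place BB@(0,2)
Op 4: remove (0,2)
Op 5: place WQ@(4,5)
Op 6: place BB@(2,4)
Op 7: place WB@(5,1)
Op 8: place BQ@(4,4)
Per-piece attacks for W:
  WQ@(4,5): attacks (4,4) (5,5) (3,5) (2,5) (1,5) (0,5) (5,4) (3,4) [ray(0,-1) blocked at (4,4); ray(-1,-1) blocked at (3,4)]
  WB@(5,1): attacks (4,2) (3,3) (2,4) (4,0) [ray(-1,1) blocked at (2,4)]
W attacks (2,0): no

Answer: no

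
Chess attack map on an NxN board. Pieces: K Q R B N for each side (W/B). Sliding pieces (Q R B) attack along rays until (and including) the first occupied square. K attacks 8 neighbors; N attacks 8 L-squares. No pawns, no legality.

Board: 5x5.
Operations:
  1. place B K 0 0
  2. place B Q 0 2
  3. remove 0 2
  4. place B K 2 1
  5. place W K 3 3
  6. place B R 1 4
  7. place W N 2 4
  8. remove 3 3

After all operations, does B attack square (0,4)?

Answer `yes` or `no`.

Answer: yes

Derivation:
Op 1: place BK@(0,0)
Op 2: place BQ@(0,2)
Op 3: remove (0,2)
Op 4: place BK@(2,1)
Op 5: place WK@(3,3)
Op 6: place BR@(1,4)
Op 7: place WN@(2,4)
Op 8: remove (3,3)
Per-piece attacks for B:
  BK@(0,0): attacks (0,1) (1,0) (1,1)
  BR@(1,4): attacks (1,3) (1,2) (1,1) (1,0) (2,4) (0,4) [ray(1,0) blocked at (2,4)]
  BK@(2,1): attacks (2,2) (2,0) (3,1) (1,1) (3,2) (3,0) (1,2) (1,0)
B attacks (0,4): yes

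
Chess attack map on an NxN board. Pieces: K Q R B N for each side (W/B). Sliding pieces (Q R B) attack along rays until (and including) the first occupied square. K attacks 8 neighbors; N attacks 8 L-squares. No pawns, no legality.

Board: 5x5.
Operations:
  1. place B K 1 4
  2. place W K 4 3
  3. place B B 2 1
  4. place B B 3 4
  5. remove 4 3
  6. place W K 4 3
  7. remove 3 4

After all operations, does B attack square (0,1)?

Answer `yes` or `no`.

Op 1: place BK@(1,4)
Op 2: place WK@(4,3)
Op 3: place BB@(2,1)
Op 4: place BB@(3,4)
Op 5: remove (4,3)
Op 6: place WK@(4,3)
Op 7: remove (3,4)
Per-piece attacks for B:
  BK@(1,4): attacks (1,3) (2,4) (0,4) (2,3) (0,3)
  BB@(2,1): attacks (3,2) (4,3) (3,0) (1,2) (0,3) (1,0) [ray(1,1) blocked at (4,3)]
B attacks (0,1): no

Answer: no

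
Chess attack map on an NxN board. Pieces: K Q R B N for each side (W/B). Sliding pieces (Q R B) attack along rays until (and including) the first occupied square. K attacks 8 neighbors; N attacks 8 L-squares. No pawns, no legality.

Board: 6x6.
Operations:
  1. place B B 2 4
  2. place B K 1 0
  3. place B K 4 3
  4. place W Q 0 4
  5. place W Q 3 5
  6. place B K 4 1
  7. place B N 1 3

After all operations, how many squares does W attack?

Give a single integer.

Answer: 19

Derivation:
Op 1: place BB@(2,4)
Op 2: place BK@(1,0)
Op 3: place BK@(4,3)
Op 4: place WQ@(0,4)
Op 5: place WQ@(3,5)
Op 6: place BK@(4,1)
Op 7: place BN@(1,3)
Per-piece attacks for W:
  WQ@(0,4): attacks (0,5) (0,3) (0,2) (0,1) (0,0) (1,4) (2,4) (1,5) (1,3) [ray(1,0) blocked at (2,4); ray(1,-1) blocked at (1,3)]
  WQ@(3,5): attacks (3,4) (3,3) (3,2) (3,1) (3,0) (4,5) (5,5) (2,5) (1,5) (0,5) (4,4) (5,3) (2,4) [ray(-1,-1) blocked at (2,4)]
Union (19 distinct): (0,0) (0,1) (0,2) (0,3) (0,5) (1,3) (1,4) (1,5) (2,4) (2,5) (3,0) (3,1) (3,2) (3,3) (3,4) (4,4) (4,5) (5,3) (5,5)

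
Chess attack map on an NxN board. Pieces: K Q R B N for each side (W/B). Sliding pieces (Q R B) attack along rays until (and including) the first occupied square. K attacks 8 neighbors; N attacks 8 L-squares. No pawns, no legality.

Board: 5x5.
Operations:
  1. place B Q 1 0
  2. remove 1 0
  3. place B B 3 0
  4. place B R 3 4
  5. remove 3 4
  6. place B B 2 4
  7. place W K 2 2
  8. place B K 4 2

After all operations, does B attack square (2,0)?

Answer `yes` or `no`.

Answer: no

Derivation:
Op 1: place BQ@(1,0)
Op 2: remove (1,0)
Op 3: place BB@(3,0)
Op 4: place BR@(3,4)
Op 5: remove (3,4)
Op 6: place BB@(2,4)
Op 7: place WK@(2,2)
Op 8: place BK@(4,2)
Per-piece attacks for B:
  BB@(2,4): attacks (3,3) (4,2) (1,3) (0,2) [ray(1,-1) blocked at (4,2)]
  BB@(3,0): attacks (4,1) (2,1) (1,2) (0,3)
  BK@(4,2): attacks (4,3) (4,1) (3,2) (3,3) (3,1)
B attacks (2,0): no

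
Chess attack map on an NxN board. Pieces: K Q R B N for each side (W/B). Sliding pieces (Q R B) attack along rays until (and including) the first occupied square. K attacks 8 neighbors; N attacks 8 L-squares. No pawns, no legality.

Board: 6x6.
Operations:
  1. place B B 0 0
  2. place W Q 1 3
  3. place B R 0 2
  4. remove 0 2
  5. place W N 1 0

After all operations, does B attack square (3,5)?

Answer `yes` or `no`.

Op 1: place BB@(0,0)
Op 2: place WQ@(1,3)
Op 3: place BR@(0,2)
Op 4: remove (0,2)
Op 5: place WN@(1,0)
Per-piece attacks for B:
  BB@(0,0): attacks (1,1) (2,2) (3,3) (4,4) (5,5)
B attacks (3,5): no

Answer: no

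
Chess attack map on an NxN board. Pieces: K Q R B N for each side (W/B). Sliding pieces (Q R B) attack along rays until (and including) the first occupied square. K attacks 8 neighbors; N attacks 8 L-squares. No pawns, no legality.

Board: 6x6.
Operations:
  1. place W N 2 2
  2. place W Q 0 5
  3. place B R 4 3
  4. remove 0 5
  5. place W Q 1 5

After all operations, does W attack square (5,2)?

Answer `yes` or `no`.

Op 1: place WN@(2,2)
Op 2: place WQ@(0,5)
Op 3: place BR@(4,3)
Op 4: remove (0,5)
Op 5: place WQ@(1,5)
Per-piece attacks for W:
  WQ@(1,5): attacks (1,4) (1,3) (1,2) (1,1) (1,0) (2,5) (3,5) (4,5) (5,5) (0,5) (2,4) (3,3) (4,2) (5,1) (0,4)
  WN@(2,2): attacks (3,4) (4,3) (1,4) (0,3) (3,0) (4,1) (1,0) (0,1)
W attacks (5,2): no

Answer: no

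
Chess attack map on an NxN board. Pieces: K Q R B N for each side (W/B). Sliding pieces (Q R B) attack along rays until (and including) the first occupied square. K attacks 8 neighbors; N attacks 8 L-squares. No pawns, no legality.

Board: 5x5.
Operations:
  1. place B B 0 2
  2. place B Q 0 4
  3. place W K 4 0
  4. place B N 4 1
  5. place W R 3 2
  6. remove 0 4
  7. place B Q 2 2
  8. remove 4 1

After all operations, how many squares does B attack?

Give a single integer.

Op 1: place BB@(0,2)
Op 2: place BQ@(0,4)
Op 3: place WK@(4,0)
Op 4: place BN@(4,1)
Op 5: place WR@(3,2)
Op 6: remove (0,4)
Op 7: place BQ@(2,2)
Op 8: remove (4,1)
Per-piece attacks for B:
  BB@(0,2): attacks (1,3) (2,4) (1,1) (2,0)
  BQ@(2,2): attacks (2,3) (2,4) (2,1) (2,0) (3,2) (1,2) (0,2) (3,3) (4,4) (3,1) (4,0) (1,3) (0,4) (1,1) (0,0) [ray(1,0) blocked at (3,2); ray(-1,0) blocked at (0,2); ray(1,-1) blocked at (4,0)]
Union (15 distinct): (0,0) (0,2) (0,4) (1,1) (1,2) (1,3) (2,0) (2,1) (2,3) (2,4) (3,1) (3,2) (3,3) (4,0) (4,4)

Answer: 15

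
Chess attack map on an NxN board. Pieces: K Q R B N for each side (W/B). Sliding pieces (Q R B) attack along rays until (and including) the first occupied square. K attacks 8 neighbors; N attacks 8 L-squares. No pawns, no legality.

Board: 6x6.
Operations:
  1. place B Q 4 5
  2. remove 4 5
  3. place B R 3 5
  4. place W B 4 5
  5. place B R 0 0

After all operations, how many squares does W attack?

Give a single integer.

Op 1: place BQ@(4,5)
Op 2: remove (4,5)
Op 3: place BR@(3,5)
Op 4: place WB@(4,5)
Op 5: place BR@(0,0)
Per-piece attacks for W:
  WB@(4,5): attacks (5,4) (3,4) (2,3) (1,2) (0,1)
Union (5 distinct): (0,1) (1,2) (2,3) (3,4) (5,4)

Answer: 5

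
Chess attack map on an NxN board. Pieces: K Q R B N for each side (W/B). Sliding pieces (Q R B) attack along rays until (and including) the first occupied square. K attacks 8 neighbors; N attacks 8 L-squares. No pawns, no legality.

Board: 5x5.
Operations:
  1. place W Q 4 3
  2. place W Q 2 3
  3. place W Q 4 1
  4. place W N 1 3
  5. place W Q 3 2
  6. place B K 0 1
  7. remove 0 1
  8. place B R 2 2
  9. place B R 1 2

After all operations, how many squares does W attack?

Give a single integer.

Op 1: place WQ@(4,3)
Op 2: place WQ@(2,3)
Op 3: place WQ@(4,1)
Op 4: place WN@(1,3)
Op 5: place WQ@(3,2)
Op 6: place BK@(0,1)
Op 7: remove (0,1)
Op 8: place BR@(2,2)
Op 9: place BR@(1,2)
Per-piece attacks for W:
  WN@(1,3): attacks (3,4) (2,1) (3,2) (0,1)
  WQ@(2,3): attacks (2,4) (2,2) (3,3) (4,3) (1,3) (3,4) (3,2) (1,4) (1,2) [ray(0,-1) blocked at (2,2); ray(1,0) blocked at (4,3); ray(-1,0) blocked at (1,3); ray(1,-1) blocked at (3,2); ray(-1,-1) blocked at (1,2)]
  WQ@(3,2): attacks (3,3) (3,4) (3,1) (3,0) (4,2) (2,2) (4,3) (4,1) (2,3) (2,1) (1,0) [ray(-1,0) blocked at (2,2); ray(1,1) blocked at (4,3); ray(1,-1) blocked at (4,1); ray(-1,1) blocked at (2,3)]
  WQ@(4,1): attacks (4,2) (4,3) (4,0) (3,1) (2,1) (1,1) (0,1) (3,2) (3,0) [ray(0,1) blocked at (4,3); ray(-1,1) blocked at (3,2)]
  WQ@(4,3): attacks (4,4) (4,2) (4,1) (3,3) (2,3) (3,4) (3,2) [ray(0,-1) blocked at (4,1); ray(-1,0) blocked at (2,3); ray(-1,-1) blocked at (3,2)]
Union (20 distinct): (0,1) (1,0) (1,1) (1,2) (1,3) (1,4) (2,1) (2,2) (2,3) (2,4) (3,0) (3,1) (3,2) (3,3) (3,4) (4,0) (4,1) (4,2) (4,3) (4,4)

Answer: 20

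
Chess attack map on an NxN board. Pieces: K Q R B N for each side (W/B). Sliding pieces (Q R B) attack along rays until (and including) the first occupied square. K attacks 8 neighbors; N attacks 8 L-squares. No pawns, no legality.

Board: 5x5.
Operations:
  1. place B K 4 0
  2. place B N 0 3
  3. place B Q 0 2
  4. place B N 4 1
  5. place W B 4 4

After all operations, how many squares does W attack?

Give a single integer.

Op 1: place BK@(4,0)
Op 2: place BN@(0,3)
Op 3: place BQ@(0,2)
Op 4: place BN@(4,1)
Op 5: place WB@(4,4)
Per-piece attacks for W:
  WB@(4,4): attacks (3,3) (2,2) (1,1) (0,0)
Union (4 distinct): (0,0) (1,1) (2,2) (3,3)

Answer: 4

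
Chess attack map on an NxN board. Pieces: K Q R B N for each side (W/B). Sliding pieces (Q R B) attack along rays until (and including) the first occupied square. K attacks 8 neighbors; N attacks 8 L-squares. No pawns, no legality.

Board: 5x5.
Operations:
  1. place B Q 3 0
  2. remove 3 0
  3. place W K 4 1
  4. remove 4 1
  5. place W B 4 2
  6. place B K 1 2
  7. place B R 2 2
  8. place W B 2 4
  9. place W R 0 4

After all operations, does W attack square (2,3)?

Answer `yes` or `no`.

Answer: no

Derivation:
Op 1: place BQ@(3,0)
Op 2: remove (3,0)
Op 3: place WK@(4,1)
Op 4: remove (4,1)
Op 5: place WB@(4,2)
Op 6: place BK@(1,2)
Op 7: place BR@(2,2)
Op 8: place WB@(2,4)
Op 9: place WR@(0,4)
Per-piece attacks for W:
  WR@(0,4): attacks (0,3) (0,2) (0,1) (0,0) (1,4) (2,4) [ray(1,0) blocked at (2,4)]
  WB@(2,4): attacks (3,3) (4,2) (1,3) (0,2) [ray(1,-1) blocked at (4,2)]
  WB@(4,2): attacks (3,3) (2,4) (3,1) (2,0) [ray(-1,1) blocked at (2,4)]
W attacks (2,3): no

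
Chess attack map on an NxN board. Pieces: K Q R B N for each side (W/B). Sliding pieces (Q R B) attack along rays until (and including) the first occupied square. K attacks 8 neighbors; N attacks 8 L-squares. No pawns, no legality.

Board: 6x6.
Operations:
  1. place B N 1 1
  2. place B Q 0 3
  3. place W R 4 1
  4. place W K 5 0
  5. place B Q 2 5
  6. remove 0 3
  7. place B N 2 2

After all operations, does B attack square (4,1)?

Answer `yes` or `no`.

Answer: yes

Derivation:
Op 1: place BN@(1,1)
Op 2: place BQ@(0,3)
Op 3: place WR@(4,1)
Op 4: place WK@(5,0)
Op 5: place BQ@(2,5)
Op 6: remove (0,3)
Op 7: place BN@(2,2)
Per-piece attacks for B:
  BN@(1,1): attacks (2,3) (3,2) (0,3) (3,0)
  BN@(2,2): attacks (3,4) (4,3) (1,4) (0,3) (3,0) (4,1) (1,0) (0,1)
  BQ@(2,5): attacks (2,4) (2,3) (2,2) (3,5) (4,5) (5,5) (1,5) (0,5) (3,4) (4,3) (5,2) (1,4) (0,3) [ray(0,-1) blocked at (2,2)]
B attacks (4,1): yes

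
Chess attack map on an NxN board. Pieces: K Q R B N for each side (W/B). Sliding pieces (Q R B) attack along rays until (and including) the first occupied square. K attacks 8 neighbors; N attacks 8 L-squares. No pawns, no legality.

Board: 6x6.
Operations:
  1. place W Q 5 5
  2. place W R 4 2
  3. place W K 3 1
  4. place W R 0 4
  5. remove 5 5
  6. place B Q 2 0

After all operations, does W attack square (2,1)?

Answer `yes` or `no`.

Op 1: place WQ@(5,5)
Op 2: place WR@(4,2)
Op 3: place WK@(3,1)
Op 4: place WR@(0,4)
Op 5: remove (5,5)
Op 6: place BQ@(2,0)
Per-piece attacks for W:
  WR@(0,4): attacks (0,5) (0,3) (0,2) (0,1) (0,0) (1,4) (2,4) (3,4) (4,4) (5,4)
  WK@(3,1): attacks (3,2) (3,0) (4,1) (2,1) (4,2) (4,0) (2,2) (2,0)
  WR@(4,2): attacks (4,3) (4,4) (4,5) (4,1) (4,0) (5,2) (3,2) (2,2) (1,2) (0,2)
W attacks (2,1): yes

Answer: yes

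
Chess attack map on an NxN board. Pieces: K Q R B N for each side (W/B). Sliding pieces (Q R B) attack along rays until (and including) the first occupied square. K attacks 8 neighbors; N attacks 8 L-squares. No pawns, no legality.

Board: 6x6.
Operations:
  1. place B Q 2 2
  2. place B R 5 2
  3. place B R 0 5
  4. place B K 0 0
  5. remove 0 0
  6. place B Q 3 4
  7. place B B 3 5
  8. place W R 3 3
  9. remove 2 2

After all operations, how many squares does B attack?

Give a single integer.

Answer: 26

Derivation:
Op 1: place BQ@(2,2)
Op 2: place BR@(5,2)
Op 3: place BR@(0,5)
Op 4: place BK@(0,0)
Op 5: remove (0,0)
Op 6: place BQ@(3,4)
Op 7: place BB@(3,5)
Op 8: place WR@(3,3)
Op 9: remove (2,2)
Per-piece attacks for B:
  BR@(0,5): attacks (0,4) (0,3) (0,2) (0,1) (0,0) (1,5) (2,5) (3,5) [ray(1,0) blocked at (3,5)]
  BQ@(3,4): attacks (3,5) (3,3) (4,4) (5,4) (2,4) (1,4) (0,4) (4,5) (4,3) (5,2) (2,5) (2,3) (1,2) (0,1) [ray(0,1) blocked at (3,5); ray(0,-1) blocked at (3,3); ray(1,-1) blocked at (5,2)]
  BB@(3,5): attacks (4,4) (5,3) (2,4) (1,3) (0,2)
  BR@(5,2): attacks (5,3) (5,4) (5,5) (5,1) (5,0) (4,2) (3,2) (2,2) (1,2) (0,2)
Union (26 distinct): (0,0) (0,1) (0,2) (0,3) (0,4) (1,2) (1,3) (1,4) (1,5) (2,2) (2,3) (2,4) (2,5) (3,2) (3,3) (3,5) (4,2) (4,3) (4,4) (4,5) (5,0) (5,1) (5,2) (5,3) (5,4) (5,5)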